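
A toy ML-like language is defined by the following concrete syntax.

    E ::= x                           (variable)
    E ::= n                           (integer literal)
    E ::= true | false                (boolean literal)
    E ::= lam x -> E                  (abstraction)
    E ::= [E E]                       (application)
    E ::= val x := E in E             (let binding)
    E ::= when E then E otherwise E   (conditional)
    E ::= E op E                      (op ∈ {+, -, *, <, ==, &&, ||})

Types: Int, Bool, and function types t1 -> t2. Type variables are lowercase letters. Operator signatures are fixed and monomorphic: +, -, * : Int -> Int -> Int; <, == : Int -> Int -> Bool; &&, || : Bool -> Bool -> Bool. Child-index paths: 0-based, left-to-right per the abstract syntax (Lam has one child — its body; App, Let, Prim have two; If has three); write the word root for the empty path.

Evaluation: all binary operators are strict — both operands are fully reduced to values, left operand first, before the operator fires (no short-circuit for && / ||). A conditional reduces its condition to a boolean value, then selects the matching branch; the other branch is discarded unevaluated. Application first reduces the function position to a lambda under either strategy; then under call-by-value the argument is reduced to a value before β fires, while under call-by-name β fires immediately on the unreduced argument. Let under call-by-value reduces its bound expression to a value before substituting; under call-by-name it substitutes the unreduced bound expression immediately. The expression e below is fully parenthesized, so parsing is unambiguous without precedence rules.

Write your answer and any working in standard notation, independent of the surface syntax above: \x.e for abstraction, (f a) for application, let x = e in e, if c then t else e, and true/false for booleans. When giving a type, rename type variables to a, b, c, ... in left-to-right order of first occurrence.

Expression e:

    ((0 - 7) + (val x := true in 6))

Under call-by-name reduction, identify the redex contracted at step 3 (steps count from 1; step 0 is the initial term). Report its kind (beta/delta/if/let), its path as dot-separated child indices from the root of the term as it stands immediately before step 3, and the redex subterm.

Derivation:
step 0: ((0 - 7) + (let x = true in 6))
step 1: [delta@0] (-7 + (let x = true in 6))
step 2: [let@1] (-7 + 6)
step 3: [delta@root] -1

Answer: delta at root : (-7 + 6)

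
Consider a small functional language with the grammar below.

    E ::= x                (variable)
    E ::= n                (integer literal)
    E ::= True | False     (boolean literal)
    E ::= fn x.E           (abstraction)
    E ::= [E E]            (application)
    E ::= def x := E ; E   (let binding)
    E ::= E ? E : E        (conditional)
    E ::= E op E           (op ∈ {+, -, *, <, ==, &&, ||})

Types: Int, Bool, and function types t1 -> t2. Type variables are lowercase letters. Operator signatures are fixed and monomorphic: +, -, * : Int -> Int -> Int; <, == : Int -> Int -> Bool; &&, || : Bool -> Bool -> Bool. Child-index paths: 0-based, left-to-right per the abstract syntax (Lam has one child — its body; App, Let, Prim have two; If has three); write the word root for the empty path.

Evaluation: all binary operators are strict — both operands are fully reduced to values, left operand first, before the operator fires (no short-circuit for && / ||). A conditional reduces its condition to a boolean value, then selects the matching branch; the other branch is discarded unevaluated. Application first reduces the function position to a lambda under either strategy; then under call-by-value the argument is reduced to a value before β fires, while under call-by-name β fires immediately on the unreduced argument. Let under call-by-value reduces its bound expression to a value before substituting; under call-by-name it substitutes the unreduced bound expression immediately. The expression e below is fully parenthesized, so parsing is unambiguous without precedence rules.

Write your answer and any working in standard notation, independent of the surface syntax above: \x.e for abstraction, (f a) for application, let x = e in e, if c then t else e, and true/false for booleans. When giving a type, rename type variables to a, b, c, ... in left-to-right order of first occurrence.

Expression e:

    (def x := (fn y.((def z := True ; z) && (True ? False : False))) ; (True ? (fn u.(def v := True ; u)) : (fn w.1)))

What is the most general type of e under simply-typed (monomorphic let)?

Answer: Int -> Int

Derivation:
let z : Bool
z : Bool
  unify Bool ~ Bool
  unify Bool ~ Bool
  unify Bool ~ Bool
  unify Bool ~ Bool
\y._ : a -> Bool
let x : a -> Bool
  unify Bool ~ Bool
let v : Bool
u : b
\u._ : b -> b
\w._ : c -> Int
  unify b -> b ~ c -> Int
  unify b ~ c
  unify c ~ Int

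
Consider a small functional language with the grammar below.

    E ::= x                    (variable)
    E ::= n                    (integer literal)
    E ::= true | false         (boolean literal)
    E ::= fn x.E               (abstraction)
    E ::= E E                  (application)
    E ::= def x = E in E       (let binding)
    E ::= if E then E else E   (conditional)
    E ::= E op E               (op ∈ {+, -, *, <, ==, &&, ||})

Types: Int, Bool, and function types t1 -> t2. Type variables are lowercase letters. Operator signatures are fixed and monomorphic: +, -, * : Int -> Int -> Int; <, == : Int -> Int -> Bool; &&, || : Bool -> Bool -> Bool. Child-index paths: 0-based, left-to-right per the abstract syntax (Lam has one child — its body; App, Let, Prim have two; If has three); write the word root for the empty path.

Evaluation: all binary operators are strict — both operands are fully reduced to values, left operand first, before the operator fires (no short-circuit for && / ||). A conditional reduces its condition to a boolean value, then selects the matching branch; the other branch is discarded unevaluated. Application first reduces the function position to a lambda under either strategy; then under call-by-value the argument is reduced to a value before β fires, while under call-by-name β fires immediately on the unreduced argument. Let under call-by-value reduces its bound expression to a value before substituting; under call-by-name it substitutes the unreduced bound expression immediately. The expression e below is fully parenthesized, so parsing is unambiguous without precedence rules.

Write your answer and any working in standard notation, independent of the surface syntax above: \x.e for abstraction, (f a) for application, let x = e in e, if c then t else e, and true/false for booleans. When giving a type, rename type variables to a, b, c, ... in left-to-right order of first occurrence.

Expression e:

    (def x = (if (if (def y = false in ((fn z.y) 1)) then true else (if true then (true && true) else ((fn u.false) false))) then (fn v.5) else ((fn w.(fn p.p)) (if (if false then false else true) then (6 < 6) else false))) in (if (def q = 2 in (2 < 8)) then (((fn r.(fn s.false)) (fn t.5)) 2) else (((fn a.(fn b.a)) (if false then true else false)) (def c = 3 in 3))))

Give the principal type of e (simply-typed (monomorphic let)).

Trace:
let y : Bool
y : Bool
\z._ : a -> Bool
  unify a -> Bool ~ Int -> b
  unify a ~ Int
  unify Bool ~ b
_ _ : Bool
  unify Bool ~ Bool
  unify Bool ~ Bool
  unify Bool ~ Bool
  unify Bool ~ Bool
\u._ : c -> Bool
  unify c -> Bool ~ Bool -> d
  unify c ~ Bool
  unify Bool ~ d
_ _ : Bool
  unify Bool ~ Bool
  unify Bool ~ Bool
  unify Bool ~ Bool
\v._ : e -> Int
p : g
\p._ : g -> g
\w._ : f -> g -> g
  unify Bool ~ Bool
  unify Bool ~ Bool
  unify Bool ~ Bool
  unify Int ~ Int
  unify Int ~ Int
  unify Bool ~ Bool
  unify f -> g -> g ~ Bool -> h
  unify f ~ Bool
  unify g -> g ~ h
_ _ : g -> g
  unify e -> Int ~ g -> g
  unify e ~ g
  unify Int ~ g
let x : Int -> Int
let q : Int
  unify Int ~ Int
  unify Int ~ Int
  unify Bool ~ Bool
\s._ : j -> Bool
\r._ : i -> j -> Bool
\t._ : k -> Int
  unify i -> j -> Bool ~ (k -> Int) -> l
  unify i ~ k -> Int
  unify j -> Bool ~ l
_ _ : j -> Bool
  unify j -> Bool ~ Int -> m
  unify j ~ Int
  unify Bool ~ m
_ _ : Bool
a : n
\b._ : o -> n
\a._ : n -> o -> n
  unify Bool ~ Bool
  unify Bool ~ Bool
  unify n -> o -> n ~ Bool -> p
  unify n ~ Bool
  unify o -> Bool ~ p
_ _ : o -> Bool
let c : Int
  unify o -> Bool ~ Int -> q
  unify o ~ Int
  unify Bool ~ q
_ _ : Bool
  unify Bool ~ Bool

Answer: Bool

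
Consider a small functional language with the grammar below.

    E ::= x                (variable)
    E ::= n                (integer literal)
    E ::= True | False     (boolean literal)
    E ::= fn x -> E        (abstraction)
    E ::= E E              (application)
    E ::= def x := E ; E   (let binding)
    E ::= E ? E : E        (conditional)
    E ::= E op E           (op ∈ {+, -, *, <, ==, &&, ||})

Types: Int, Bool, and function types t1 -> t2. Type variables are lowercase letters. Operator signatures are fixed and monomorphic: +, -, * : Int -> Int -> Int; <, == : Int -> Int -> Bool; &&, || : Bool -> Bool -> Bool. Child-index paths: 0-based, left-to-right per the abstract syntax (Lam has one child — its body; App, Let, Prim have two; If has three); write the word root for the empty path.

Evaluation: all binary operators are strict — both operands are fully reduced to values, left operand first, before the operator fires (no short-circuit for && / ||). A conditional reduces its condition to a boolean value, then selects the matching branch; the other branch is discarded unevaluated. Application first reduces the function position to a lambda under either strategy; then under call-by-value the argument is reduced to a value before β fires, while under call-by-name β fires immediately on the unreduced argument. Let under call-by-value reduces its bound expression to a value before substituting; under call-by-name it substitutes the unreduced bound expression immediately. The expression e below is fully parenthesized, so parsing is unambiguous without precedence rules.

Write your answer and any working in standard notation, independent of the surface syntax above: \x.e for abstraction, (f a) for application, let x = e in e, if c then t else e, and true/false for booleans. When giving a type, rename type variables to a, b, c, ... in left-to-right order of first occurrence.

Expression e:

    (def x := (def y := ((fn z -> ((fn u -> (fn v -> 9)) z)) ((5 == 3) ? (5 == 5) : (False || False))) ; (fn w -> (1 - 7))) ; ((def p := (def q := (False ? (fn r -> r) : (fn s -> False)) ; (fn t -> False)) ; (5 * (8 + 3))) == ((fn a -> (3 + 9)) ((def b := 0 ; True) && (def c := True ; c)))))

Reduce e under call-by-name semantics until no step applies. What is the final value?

Trace:
step 0: (let x = (let y = ((\z.((\u.(\v.9)) z)) (if (5 == 3) then (5 == 5) else (false || false))) in (\w.(1 - 7))) in ((let p = (let q = (if false then (\r.r) else (\s.false)) in (\t.false)) in (5 * (8 + 3))) == ((\a.(3 + 9)) ((let b = 0 in true) && (let c = true in c)))))
step 1: [let@root] ((let p = (let q = (if false then (\r.r) else (\s.false)) in (\t.false)) in (5 * (8 + 3))) == ((\a.(3 + 9)) ((let b = 0 in true) && (let c = true in c))))
step 2: [let@0] ((5 * (8 + 3)) == ((\a.(3 + 9)) ((let b = 0 in true) && (let c = true in c))))
step 3: [delta@0.1] ((5 * 11) == ((\a.(3 + 9)) ((let b = 0 in true) && (let c = true in c))))
step 4: [delta@0] (55 == ((\a.(3 + 9)) ((let b = 0 in true) && (let c = true in c))))
step 5: [beta@1] (55 == (3 + 9))
step 6: [delta@1] (55 == 12)
step 7: [delta@root] false

Answer: false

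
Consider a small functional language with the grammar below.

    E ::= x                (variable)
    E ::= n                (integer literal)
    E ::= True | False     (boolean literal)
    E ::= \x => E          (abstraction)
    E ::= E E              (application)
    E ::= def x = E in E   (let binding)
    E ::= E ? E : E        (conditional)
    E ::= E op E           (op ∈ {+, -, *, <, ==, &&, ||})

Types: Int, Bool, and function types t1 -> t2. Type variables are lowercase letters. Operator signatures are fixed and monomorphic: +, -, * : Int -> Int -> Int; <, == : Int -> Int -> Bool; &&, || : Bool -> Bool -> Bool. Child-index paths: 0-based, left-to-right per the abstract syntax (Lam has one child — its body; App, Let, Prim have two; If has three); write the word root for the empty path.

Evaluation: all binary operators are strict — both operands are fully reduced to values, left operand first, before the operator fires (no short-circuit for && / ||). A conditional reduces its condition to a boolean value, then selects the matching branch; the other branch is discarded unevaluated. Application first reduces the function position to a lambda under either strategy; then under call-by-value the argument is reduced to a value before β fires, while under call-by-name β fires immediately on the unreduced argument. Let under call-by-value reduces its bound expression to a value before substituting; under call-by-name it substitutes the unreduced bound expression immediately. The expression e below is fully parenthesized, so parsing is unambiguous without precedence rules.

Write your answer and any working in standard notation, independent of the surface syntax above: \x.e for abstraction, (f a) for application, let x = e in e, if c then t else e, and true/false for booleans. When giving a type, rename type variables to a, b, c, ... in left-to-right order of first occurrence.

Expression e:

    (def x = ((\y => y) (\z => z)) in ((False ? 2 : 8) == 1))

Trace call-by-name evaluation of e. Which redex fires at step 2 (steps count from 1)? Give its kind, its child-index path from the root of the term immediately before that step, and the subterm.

Working:
step 0: (let x = ((\y.y) (\z.z)) in ((if false then 2 else 8) == 1))
step 1: [let@root] ((if false then 2 else 8) == 1)
step 2: [if@0] (8 == 1)

Answer: if at 0 : (if false then 2 else 8)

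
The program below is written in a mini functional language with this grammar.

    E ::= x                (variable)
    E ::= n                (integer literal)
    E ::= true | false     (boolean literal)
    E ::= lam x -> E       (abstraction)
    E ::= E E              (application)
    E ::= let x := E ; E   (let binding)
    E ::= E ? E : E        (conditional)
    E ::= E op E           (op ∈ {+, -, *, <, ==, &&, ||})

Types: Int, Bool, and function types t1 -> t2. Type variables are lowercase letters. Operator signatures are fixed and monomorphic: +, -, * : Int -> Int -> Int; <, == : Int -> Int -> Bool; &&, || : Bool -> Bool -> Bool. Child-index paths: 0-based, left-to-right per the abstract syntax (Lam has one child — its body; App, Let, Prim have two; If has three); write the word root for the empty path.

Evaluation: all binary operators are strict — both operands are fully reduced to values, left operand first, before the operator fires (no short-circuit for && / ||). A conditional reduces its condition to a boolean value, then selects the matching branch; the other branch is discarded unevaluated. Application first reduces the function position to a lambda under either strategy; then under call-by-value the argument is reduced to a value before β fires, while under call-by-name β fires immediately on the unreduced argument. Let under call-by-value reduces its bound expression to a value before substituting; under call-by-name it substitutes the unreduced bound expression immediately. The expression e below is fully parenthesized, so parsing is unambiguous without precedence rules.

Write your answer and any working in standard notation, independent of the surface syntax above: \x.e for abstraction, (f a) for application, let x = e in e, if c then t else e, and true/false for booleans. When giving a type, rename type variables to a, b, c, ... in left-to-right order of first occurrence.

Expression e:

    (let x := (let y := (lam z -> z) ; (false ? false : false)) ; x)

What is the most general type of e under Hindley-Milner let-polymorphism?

Answer: Bool

Derivation:
z : a
\z._ : a -> a
let y : forall. a -> a
  unify Bool ~ Bool
  unify Bool ~ Bool
let x : Bool
x : Bool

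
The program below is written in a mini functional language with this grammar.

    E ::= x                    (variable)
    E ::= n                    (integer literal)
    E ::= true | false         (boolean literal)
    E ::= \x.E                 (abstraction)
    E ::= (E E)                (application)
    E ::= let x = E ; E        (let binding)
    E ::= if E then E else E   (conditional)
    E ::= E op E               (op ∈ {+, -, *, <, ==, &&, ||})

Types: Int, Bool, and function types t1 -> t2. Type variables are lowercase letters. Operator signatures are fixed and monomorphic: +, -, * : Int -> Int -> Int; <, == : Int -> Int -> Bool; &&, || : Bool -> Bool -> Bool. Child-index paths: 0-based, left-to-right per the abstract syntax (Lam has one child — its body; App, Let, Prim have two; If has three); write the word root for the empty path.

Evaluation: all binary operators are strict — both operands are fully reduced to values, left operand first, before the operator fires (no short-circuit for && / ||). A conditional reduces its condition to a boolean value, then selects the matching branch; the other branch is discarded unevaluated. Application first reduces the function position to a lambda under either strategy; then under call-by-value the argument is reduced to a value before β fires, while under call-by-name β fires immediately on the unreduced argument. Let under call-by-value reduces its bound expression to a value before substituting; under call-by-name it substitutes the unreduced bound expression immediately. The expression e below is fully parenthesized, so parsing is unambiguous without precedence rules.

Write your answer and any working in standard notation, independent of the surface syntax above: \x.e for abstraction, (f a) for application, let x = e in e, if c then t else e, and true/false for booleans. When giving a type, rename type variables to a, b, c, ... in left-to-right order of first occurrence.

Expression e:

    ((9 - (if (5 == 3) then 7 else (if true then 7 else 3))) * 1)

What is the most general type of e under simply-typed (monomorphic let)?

Answer: Int

Working:
  unify Int ~ Int
  unify Int ~ Int
  unify Int ~ Int
  unify Bool ~ Bool
  unify Bool ~ Bool
  unify Int ~ Int
  unify Int ~ Int
  unify Int ~ Int
  unify Int ~ Int
  unify Int ~ Int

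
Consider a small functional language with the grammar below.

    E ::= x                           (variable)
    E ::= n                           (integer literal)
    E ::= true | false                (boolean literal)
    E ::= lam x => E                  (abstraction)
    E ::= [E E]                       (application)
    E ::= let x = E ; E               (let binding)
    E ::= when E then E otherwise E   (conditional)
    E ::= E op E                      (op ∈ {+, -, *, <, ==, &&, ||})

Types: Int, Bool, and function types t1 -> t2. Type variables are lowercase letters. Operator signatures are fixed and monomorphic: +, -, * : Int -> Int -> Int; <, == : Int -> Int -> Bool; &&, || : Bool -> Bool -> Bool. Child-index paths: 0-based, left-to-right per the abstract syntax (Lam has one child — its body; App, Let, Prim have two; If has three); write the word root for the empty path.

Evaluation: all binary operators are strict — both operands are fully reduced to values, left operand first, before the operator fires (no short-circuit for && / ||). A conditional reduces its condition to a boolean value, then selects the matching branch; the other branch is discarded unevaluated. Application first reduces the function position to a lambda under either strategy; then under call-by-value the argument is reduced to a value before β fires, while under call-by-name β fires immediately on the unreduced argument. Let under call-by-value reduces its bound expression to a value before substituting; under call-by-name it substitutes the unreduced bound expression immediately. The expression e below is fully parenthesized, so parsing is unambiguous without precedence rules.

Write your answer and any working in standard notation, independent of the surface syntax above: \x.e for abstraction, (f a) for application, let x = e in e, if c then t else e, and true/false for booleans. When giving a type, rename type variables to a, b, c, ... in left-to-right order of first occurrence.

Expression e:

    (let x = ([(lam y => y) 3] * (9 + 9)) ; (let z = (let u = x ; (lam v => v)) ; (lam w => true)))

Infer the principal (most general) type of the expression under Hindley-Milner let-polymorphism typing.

Answer: a -> Bool

Working:
y : a
\y._ : a -> a
  unify a -> a ~ Int -> b
  unify a ~ Int
  unify Int ~ b
_ _ : Int
  unify Int ~ Int
  unify Int ~ Int
  unify Int ~ Int
  unify Int ~ Int
let x : Int
x : Int
let u : Int
v : c
\v._ : c -> c
let z : forall. c -> c
\w._ : d -> Bool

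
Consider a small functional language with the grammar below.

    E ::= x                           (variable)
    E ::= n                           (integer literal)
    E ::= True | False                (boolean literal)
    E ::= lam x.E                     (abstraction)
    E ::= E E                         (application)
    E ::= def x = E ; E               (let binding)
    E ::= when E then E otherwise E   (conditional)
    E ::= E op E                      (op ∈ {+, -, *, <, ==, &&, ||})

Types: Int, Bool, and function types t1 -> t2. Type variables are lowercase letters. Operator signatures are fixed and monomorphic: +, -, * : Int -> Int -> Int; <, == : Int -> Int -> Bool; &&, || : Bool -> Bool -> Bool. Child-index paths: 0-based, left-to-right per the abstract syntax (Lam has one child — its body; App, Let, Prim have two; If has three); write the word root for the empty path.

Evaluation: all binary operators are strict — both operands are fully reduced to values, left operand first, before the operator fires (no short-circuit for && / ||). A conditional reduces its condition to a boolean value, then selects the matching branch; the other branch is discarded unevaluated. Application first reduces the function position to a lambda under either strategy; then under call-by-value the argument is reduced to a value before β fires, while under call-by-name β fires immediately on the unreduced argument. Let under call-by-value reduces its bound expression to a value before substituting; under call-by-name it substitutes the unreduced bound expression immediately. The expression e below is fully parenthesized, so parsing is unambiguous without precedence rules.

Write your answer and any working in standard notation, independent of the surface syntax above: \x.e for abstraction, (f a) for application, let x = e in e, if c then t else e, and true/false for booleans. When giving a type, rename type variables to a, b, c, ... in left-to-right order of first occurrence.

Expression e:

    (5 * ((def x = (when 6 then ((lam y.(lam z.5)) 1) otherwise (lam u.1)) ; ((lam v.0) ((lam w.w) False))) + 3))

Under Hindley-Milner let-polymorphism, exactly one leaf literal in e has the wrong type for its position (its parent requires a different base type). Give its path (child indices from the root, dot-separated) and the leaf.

Answer: 1.0.0.0 : 6

Working:
  unify Int ~ Int
  unify Int ~ Bool
  FAIL: mismatch Int ~ Bool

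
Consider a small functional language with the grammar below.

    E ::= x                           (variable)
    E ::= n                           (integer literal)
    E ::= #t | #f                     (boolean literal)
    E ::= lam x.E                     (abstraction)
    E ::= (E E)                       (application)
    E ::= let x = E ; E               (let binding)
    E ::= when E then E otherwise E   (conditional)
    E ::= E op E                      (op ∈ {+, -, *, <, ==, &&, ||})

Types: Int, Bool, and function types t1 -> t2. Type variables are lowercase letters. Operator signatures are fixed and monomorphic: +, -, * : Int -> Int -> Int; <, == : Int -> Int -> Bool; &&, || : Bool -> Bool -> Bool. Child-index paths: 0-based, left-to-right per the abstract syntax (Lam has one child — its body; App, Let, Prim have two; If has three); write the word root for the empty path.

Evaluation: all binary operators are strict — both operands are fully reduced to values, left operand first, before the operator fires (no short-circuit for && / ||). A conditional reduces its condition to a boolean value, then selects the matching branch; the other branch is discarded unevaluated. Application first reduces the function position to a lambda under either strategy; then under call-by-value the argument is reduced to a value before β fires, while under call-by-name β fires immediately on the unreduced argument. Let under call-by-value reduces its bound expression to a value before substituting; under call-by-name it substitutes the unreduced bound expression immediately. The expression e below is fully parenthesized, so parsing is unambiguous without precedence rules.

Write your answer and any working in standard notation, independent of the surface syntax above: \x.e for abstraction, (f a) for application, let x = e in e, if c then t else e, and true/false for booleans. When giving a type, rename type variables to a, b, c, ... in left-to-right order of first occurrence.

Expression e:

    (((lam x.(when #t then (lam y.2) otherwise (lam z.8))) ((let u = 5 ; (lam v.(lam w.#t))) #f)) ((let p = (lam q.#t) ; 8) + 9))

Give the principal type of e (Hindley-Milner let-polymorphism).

Answer: Int

Derivation:
  unify Bool ~ Bool
\y._ : b -> Int
\z._ : c -> Int
  unify b -> Int ~ c -> Int
  unify b ~ c
  unify Int ~ Int
\x._ : a -> c -> Int
let u : Int
\w._ : e -> Bool
\v._ : d -> e -> Bool
  unify d -> e -> Bool ~ Bool -> f
  unify d ~ Bool
  unify e -> Bool ~ f
_ _ : e -> Bool
  unify a -> c -> Int ~ (e -> Bool) -> g
  unify a ~ e -> Bool
  unify c -> Int ~ g
_ _ : c -> Int
\q._ : h -> Bool
let p : forall. h -> Bool
  unify Int ~ Int
  unify Int ~ Int
  unify c -> Int ~ Int -> i
  unify c ~ Int
  unify Int ~ i
_ _ : Int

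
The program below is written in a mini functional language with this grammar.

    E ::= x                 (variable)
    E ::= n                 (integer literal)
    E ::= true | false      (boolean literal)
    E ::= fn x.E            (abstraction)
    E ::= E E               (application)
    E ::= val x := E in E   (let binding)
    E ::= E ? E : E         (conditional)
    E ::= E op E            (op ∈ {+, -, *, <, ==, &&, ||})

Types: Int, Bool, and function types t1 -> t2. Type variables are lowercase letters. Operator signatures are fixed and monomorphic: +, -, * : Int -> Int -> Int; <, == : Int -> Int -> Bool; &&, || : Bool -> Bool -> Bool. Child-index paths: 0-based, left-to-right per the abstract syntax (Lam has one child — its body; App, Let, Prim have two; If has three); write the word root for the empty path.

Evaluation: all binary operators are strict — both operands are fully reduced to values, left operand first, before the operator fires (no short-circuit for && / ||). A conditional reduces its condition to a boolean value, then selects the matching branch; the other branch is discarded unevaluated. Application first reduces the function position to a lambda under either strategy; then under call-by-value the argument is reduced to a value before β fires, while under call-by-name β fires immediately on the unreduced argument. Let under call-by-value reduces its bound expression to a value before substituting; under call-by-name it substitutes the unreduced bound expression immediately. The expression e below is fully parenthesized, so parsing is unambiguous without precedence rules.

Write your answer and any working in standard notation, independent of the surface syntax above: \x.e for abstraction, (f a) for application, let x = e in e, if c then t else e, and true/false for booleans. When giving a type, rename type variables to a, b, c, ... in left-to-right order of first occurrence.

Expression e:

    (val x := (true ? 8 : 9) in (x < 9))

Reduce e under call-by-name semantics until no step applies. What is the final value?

Trace:
step 0: (let x = (if true then 8 else 9) in (x < 9))
step 1: [let@root] ((if true then 8 else 9) < 9)
step 2: [if@0] (8 < 9)
step 3: [delta@root] true

Answer: true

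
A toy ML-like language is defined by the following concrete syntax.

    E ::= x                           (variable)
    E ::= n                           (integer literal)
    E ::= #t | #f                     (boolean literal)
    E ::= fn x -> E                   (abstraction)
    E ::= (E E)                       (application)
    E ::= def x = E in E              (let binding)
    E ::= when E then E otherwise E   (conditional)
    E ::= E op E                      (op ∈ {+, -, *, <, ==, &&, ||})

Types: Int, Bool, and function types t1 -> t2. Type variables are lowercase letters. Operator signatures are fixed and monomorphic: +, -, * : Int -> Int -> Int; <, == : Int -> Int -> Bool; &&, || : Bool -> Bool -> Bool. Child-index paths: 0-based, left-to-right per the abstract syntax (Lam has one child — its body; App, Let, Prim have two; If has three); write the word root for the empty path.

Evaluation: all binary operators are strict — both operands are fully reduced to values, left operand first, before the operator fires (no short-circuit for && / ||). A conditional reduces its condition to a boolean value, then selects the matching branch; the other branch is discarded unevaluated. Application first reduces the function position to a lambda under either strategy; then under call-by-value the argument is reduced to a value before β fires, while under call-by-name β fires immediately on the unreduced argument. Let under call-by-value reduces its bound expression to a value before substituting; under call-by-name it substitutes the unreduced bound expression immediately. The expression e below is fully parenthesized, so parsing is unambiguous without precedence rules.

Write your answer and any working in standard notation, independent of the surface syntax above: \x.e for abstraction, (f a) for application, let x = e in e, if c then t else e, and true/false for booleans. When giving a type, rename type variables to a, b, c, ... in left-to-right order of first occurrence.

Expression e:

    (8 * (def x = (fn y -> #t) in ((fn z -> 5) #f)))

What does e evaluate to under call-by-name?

Working:
step 0: (8 * (let x = (\y.true) in ((\z.5) false)))
step 1: [let@1] (8 * ((\z.5) false))
step 2: [beta@1] (8 * 5)
step 3: [delta@root] 40

Answer: 40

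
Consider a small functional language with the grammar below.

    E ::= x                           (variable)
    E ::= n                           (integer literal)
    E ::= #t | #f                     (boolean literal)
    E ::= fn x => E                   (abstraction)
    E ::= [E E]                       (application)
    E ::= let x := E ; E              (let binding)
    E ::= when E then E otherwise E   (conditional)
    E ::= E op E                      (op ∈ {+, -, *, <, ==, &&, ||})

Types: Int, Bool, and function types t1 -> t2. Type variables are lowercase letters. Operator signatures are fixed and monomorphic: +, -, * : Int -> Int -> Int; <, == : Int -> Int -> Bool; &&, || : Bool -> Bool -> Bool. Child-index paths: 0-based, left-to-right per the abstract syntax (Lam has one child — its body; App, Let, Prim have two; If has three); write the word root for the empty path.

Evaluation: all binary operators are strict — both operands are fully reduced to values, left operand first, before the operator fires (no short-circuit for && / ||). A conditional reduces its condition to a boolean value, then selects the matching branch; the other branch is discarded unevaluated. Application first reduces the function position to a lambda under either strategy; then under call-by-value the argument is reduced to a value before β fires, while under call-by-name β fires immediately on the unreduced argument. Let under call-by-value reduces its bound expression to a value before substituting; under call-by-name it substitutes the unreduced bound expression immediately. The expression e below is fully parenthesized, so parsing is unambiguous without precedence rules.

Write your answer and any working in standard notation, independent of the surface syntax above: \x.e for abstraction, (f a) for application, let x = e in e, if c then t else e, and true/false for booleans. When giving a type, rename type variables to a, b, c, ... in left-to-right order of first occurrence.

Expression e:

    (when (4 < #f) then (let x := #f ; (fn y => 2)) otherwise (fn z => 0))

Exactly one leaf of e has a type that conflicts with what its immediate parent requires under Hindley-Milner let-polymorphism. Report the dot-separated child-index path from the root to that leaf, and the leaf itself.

Trace:
  unify Int ~ Int
  unify Bool ~ Int
  FAIL: mismatch Bool ~ Int

Answer: 0.1 : false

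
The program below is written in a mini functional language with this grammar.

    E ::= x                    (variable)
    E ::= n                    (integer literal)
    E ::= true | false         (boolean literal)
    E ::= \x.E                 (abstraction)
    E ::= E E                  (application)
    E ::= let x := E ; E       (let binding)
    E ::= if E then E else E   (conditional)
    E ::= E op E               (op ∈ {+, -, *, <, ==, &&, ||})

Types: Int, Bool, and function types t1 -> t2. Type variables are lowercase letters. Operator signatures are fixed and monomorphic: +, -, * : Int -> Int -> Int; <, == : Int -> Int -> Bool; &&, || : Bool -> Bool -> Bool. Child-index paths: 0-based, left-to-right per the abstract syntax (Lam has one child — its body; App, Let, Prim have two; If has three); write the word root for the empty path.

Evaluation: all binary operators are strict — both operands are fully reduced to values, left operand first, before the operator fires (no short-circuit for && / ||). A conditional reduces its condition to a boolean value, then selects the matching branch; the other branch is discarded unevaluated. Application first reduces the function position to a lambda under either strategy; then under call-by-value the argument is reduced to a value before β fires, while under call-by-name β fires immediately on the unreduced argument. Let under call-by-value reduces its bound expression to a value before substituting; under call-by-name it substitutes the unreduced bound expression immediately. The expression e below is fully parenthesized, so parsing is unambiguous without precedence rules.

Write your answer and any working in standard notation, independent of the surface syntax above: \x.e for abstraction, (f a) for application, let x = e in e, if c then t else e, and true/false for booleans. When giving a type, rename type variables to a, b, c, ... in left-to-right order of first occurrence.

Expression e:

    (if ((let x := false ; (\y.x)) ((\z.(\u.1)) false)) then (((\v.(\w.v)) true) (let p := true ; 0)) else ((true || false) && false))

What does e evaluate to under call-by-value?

Answer: false

Derivation:
step 0: (if ((let x = false in (\y.x)) ((\z.(\u.1)) false)) then (((\v.(\w.v)) true) (let p = true in 0)) else ((true || false) && false))
step 1: [let@0.0] (if ((\y.false) ((\z.(\u.1)) false)) then (((\v.(\w.v)) true) (let p = true in 0)) else ((true || false) && false))
step 2: [beta@0.1] (if ((\y.false) (\u.1)) then (((\v.(\w.v)) true) (let p = true in 0)) else ((true || false) && false))
step 3: [beta@0] (if false then (((\v.(\w.v)) true) (let p = true in 0)) else ((true || false) && false))
step 4: [if@root] ((true || false) && false)
step 5: [delta@0] (true && false)
step 6: [delta@root] false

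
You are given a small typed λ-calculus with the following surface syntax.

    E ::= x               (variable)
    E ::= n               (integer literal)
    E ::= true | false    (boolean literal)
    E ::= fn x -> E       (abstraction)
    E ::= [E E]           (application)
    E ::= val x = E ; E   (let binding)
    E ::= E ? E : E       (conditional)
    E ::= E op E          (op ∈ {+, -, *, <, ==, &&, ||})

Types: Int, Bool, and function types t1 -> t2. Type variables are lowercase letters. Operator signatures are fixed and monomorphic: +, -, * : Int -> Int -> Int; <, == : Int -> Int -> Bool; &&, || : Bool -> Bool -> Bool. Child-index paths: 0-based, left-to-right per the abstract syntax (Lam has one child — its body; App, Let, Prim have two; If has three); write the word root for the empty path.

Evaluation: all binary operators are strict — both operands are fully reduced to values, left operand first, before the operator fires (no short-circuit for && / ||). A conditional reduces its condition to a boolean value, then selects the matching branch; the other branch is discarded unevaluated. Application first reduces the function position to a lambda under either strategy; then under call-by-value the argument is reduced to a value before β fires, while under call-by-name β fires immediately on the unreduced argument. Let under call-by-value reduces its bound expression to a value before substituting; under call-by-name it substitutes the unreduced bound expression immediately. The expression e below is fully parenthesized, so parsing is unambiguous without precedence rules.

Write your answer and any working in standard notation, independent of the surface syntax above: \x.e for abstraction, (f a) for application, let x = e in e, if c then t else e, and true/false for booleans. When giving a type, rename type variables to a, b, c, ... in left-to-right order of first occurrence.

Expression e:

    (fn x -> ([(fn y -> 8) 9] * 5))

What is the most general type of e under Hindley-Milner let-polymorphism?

Derivation:
\y._ : b -> Int
  unify b -> Int ~ Int -> c
  unify b ~ Int
  unify Int ~ c
_ _ : Int
  unify Int ~ Int
  unify Int ~ Int
\x._ : a -> Int

Answer: a -> Int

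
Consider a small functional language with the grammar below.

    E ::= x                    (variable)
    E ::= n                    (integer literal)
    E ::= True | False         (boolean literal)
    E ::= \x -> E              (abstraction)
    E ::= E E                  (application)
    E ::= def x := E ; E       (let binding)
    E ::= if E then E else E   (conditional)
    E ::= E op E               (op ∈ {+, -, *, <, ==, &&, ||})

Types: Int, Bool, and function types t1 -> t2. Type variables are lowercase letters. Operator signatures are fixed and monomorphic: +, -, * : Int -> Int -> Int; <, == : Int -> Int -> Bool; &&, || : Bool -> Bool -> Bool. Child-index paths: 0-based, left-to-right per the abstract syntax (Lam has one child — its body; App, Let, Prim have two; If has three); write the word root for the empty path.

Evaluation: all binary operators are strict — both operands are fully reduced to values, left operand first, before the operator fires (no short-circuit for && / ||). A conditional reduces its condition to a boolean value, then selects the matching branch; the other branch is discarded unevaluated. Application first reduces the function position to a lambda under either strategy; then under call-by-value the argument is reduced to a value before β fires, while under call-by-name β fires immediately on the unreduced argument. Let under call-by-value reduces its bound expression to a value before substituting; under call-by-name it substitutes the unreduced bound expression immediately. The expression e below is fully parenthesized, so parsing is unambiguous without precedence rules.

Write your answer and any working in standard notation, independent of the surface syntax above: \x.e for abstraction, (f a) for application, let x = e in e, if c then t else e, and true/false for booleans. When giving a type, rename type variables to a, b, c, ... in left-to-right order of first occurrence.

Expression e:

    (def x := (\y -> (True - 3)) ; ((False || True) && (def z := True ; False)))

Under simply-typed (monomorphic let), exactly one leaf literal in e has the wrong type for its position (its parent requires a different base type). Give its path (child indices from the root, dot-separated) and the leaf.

Trace:
  unify Bool ~ Int
  FAIL: mismatch Bool ~ Int

Answer: 0.0.0 : true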